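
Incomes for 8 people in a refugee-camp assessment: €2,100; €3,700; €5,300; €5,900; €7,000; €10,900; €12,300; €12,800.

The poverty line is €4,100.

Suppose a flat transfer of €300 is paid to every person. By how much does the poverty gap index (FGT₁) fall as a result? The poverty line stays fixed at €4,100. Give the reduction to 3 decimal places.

Before: below the line — €2,100, €3,700; poverty gap index (FGT₁) = 0.07317.
After the €300 transfer: below the line — €2,400, €4,000; poverty gap index (FGT₁) = 0.05488.
Reduction = 0.07317 − 0.05488 = 0.018.

0.018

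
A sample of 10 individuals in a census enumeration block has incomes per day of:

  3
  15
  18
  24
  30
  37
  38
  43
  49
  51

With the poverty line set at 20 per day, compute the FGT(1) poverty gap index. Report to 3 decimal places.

Below the line: 3, 15, 18 (q = 3 of N = 10).
Gap ratios (z−y)/z: (20−3)/20 = 0.8500; (20−15)/20 = 0.2500; (20−18)/20 = 0.1000.
Sum of shortfalls = 1.200000; P₁ averages over all N: 1.200000 / 10 = 0.120.

0.120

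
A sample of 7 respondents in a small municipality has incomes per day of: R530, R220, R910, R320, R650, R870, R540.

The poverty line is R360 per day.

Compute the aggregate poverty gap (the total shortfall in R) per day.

Incomes under z: R220, R320 (q = 2 of N = 7).
Individual gaps: 360−220 = 140; 360−320 = 40.
Aggregate gap = R180.

R180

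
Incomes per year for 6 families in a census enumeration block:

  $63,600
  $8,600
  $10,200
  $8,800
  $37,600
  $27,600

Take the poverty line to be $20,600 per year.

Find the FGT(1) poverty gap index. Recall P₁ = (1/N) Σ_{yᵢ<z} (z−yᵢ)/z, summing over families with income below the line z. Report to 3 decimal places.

Incomes under z: $8,600, $8,800, $10,200 (q = 3 of N = 6).
Shortfall ratios: (20600−8600)/20600 = 0.5825; (20600−8800)/20600 = 0.5728; (20600−10200)/20600 = 0.5049.
Sum of shortfalls = 1.660194; P₁ averages over all N: 1.660194 / 6 = 0.277.

0.277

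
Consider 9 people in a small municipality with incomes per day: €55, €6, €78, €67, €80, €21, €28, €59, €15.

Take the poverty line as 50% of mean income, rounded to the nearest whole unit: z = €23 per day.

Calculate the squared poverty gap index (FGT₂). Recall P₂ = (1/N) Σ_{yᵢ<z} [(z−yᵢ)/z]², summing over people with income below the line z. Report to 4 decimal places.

Poor units: €6, €15, €21 (q = 3 of N = 9).
Normalized shortfalls: (23−6)/23 = 0.7391; (23−15)/23 = 0.3478; (23−21)/23 = 0.0870.
Squared: 0.5463; 0.1210; 0.0076.
Sum = 0.674858; P₂ = 0.674858 / 9 = 0.0750.

0.0750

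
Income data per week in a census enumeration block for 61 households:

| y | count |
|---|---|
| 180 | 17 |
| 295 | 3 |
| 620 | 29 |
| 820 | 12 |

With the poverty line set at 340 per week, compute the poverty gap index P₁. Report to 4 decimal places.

Incomes under z: 17×180, 3×295 (q = 20 of N = 61).
Normalized shortfalls: (340−180)/340 = 0.4706 (×17); (340−295)/340 = 0.1324 (×3).
Σ = 8.397059. Dividing by the full population N = 61 gives P₁ = 0.1377.

0.1377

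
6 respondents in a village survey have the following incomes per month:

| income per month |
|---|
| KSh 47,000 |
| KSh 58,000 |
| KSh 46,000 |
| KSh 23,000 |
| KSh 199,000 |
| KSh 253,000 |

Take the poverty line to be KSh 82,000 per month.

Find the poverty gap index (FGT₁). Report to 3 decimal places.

0.313

Below the line: KSh 23,000, KSh 46,000, KSh 47,000, KSh 58,000 (q = 4 of N = 6).
Shortfall ratios: (82000−23000)/82000 = 0.7195; (82000−46000)/82000 = 0.4390; (82000−47000)/82000 = 0.4268; (82000−58000)/82000 = 0.2927.
Σ = 1.878049. Dividing by the full population N = 6 gives P₁ = 0.313.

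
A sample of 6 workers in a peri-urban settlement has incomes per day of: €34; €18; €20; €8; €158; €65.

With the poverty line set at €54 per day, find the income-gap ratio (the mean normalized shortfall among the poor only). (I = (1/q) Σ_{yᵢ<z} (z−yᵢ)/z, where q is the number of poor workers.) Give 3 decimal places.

0.630

Below the line: €8, €18, €20, €34 (q = 4 of N = 6).
Relative gaps: 0.8519, 0.6667, 0.6296, 0.3704; sum = 2.518519.
I averages over the q = 4 poor units only: 2.518519 / 4 = 0.630.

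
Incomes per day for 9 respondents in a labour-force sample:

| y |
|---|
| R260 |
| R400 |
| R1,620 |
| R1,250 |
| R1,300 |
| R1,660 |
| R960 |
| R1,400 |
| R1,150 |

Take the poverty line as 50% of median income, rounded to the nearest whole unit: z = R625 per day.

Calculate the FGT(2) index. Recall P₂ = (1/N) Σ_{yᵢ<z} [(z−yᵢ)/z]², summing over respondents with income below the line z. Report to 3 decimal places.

0.052

Below the line: R260, R400 (q = 2 of N = 9).
Shortfall ratios: (625−260)/625 = 0.5840; (625−400)/625 = 0.3600.
Squared: 0.3411; 0.1296.
Sum = 0.470656; P₂ = 0.470656 / 9 = 0.052.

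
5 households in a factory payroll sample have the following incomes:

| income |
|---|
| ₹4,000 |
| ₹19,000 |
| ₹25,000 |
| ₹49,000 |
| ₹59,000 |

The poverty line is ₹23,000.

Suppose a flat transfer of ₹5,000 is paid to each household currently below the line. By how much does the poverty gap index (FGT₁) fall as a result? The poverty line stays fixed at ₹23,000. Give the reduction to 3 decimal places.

Before: below the line — ₹4,000, ₹19,000; poverty gap index (FGT₁) = 0.20000.
After the ₹5,000 transfer: below the line — ₹9,000; poverty gap index (FGT₁) = 0.12174.
Reduction = 0.20000 − 0.12174 = 0.078.

0.078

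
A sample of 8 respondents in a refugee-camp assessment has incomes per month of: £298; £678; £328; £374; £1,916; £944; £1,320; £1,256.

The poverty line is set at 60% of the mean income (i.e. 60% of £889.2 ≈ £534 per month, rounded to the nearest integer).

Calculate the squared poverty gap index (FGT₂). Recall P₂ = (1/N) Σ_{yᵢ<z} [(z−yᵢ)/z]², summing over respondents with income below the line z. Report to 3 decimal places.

0.054

Incomes under z: £298, £328, £374 (q = 3 of N = 8).
Shortfall ratios: (534−298)/534 = 0.4419; (534−328)/534 = 0.3858; (534−374)/534 = 0.2996.
Squared: 0.1953; 0.1488; 0.0898.
Sum = 0.433910; P₂ = 0.433910 / 8 = 0.054.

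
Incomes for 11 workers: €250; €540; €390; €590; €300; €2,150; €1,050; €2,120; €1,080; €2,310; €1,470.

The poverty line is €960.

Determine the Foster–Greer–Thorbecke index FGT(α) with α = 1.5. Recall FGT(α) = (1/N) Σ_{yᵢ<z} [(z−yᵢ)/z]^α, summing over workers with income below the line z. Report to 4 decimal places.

Incomes under z: €250, €300, €390, €540, €590 (q = 5 of N = 11).
Relative gaps: (960−250)/960 = 0.7396; (960−300)/960 = 0.6875; (960−390)/960 = 0.5938; (960−540)/960 = 0.4375; (960−590)/960 = 0.3854.
Raised to α = 1.5: 0.63603; 0.57004; 0.45752; 0.28938; 0.23927.
Sum = 2.192248; FGT(1.5) = 2.192248 / 11 = 0.1993.

0.1993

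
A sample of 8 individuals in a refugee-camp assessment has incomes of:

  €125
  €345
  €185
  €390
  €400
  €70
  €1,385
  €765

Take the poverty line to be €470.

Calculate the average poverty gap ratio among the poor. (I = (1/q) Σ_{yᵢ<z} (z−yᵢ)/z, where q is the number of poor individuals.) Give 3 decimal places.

0.463

Below z: €70, €125, €185, €345, €390, €400 (q = 6 of N = 8).
Relative gaps: 0.8511, 0.7340, 0.6064, 0.2660, 0.1702, 0.1489; sum = 2.776596.
I averages over the q = 6 poor units only: 2.776596 / 6 = 0.463.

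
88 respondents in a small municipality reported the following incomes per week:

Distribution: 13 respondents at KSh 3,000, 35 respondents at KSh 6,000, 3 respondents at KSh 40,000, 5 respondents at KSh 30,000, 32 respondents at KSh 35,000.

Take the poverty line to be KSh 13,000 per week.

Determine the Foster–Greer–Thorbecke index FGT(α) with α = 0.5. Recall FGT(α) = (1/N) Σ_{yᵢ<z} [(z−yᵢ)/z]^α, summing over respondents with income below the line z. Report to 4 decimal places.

Below z: 13×KSh 3,000, 35×KSh 6,000 (q = 48 of N = 88).
Normalized shortfalls: (13000−3000)/13000 = 0.7692 (×13); (13000−6000)/13000 = 0.5385 (×35).
Raised to α = 0.5: 0.87706 (×13); 0.73380 (×35).
Sum = 37.084733; FGT(0.5) = 37.084733 / 88 = 0.4214.

0.4214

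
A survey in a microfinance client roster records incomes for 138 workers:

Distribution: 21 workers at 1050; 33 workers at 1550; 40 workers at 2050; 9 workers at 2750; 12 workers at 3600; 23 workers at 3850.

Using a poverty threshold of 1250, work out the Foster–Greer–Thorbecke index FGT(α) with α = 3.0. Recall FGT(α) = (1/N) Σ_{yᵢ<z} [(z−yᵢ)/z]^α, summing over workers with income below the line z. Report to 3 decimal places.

0.001

Below z: 21×1050 (q = 21 of N = 138).
Gap ratios (z−y)/z: (1250−1050)/1250 = 0.1600 (×21).
Raised to α = 3.0: 0.00410 (×21).
Sum = 0.086016; FGT(3.0) = 0.086016 / 138 = 0.001.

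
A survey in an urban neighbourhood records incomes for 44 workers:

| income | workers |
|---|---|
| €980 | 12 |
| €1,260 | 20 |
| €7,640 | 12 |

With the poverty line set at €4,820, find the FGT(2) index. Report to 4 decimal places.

0.4211

Below z: 12×€980, 20×€1,260 (q = 32 of N = 44).
Shortfall ratios: (4820−980)/4820 = 0.7967 (×12); (4820−1260)/4820 = 0.7386 (×20).
Squared: 0.6347 (×12); 0.5455 (×20).
Sum = 18.526678; P₂ = 18.526678 / 44 = 0.4211.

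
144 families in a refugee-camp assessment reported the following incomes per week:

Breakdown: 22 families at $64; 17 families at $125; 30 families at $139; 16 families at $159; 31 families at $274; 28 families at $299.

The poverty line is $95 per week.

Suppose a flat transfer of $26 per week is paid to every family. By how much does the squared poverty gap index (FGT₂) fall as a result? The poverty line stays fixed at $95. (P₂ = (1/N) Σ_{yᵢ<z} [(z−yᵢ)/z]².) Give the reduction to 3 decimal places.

0.016

Before: below the line — 22×$64; squared poverty gap index (FGT₂) = 0.01627.
After the $26 transfer: below the line — 22×$90; squared poverty gap index (FGT₂) = 0.00042.
Reduction = 0.01627 − 0.00042 = 0.016.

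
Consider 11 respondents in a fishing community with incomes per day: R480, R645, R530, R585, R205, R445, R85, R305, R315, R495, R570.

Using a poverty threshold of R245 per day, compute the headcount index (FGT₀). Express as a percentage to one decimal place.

18.2%

2 of the 11 respondents have income below R245.
H = 2/11 = 18.2%.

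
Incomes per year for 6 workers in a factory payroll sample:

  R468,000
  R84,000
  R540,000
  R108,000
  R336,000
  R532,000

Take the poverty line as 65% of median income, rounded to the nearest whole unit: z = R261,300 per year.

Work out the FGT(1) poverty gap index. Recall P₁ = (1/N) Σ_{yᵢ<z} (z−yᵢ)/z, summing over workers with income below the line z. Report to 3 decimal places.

0.211

Incomes under z: R84,000, R108,000 (q = 2 of N = 6).
Normalized shortfalls: (261300−84000)/261300 = 0.6785; (261300−108000)/261300 = 0.5867.
Sum of shortfalls = 1.265212; P₁ averages over all N: 1.265212 / 6 = 0.211.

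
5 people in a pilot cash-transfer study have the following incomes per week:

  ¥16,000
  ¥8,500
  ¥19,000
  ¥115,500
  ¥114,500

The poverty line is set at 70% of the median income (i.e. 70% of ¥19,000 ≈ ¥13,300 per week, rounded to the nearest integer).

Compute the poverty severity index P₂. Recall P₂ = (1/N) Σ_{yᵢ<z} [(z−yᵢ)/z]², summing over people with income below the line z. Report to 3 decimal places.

0.026

Incomes under z: ¥8,500 (q = 1 of N = 5).
Gap ratios (z−y)/z: (13300−8500)/13300 = 0.3609.
Squared: 0.1303.
Sum = 0.130250; P₂ = 0.130250 / 5 = 0.026.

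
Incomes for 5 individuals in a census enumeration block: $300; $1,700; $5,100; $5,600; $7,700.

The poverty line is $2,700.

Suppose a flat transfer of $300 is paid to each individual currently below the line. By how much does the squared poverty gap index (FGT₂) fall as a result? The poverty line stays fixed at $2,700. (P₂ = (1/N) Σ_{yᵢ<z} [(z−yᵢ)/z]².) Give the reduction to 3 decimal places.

Before: below the line — $300, $1,700; squared poverty gap index (FGT₂) = 0.18546.
After the $300 transfer: below the line — $600, $2,000; squared poverty gap index (FGT₂) = 0.13443.
Reduction = 0.18546 − 0.13443 = 0.051.

0.051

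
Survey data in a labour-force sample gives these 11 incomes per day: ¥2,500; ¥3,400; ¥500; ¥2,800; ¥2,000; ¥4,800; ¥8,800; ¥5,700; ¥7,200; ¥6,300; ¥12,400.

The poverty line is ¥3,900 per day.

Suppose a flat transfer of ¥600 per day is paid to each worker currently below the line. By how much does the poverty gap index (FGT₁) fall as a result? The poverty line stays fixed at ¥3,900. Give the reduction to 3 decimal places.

0.068

Before: below the line — ¥500, ¥2,000, ¥2,500, ¥2,800, ¥3,400; poverty gap index (FGT₁) = 0.19347.
After the ¥600 transfer: below the line — ¥1,100, ¥2,600, ¥3,100, ¥3,400; poverty gap index (FGT₁) = 0.12587.
Reduction = 0.19347 − 0.12587 = 0.068.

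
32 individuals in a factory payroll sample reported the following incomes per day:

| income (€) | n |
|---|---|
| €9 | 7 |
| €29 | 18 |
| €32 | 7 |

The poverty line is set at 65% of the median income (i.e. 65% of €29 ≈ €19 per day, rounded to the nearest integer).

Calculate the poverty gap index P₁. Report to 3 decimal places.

Poor units: 7×€9 (q = 7 of N = 32).
Shortfall ratios: (19−9)/19 = 0.5263 (×7).
Sum of shortfalls = 3.684211; P₁ averages over all N: 3.684211 / 32 = 0.115.

0.115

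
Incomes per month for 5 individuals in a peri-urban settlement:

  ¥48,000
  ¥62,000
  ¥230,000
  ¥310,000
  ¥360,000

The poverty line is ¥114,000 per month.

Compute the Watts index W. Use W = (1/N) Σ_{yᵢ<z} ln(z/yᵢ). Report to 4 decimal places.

0.2948

Poor units: ¥48,000, ¥62,000 (q = 2 of N = 5).
Log shortfalls: ln(114000/48000) = 0.8650; ln(114000/62000) = 0.6091.
W = 1.474062 / 5 = 0.2948.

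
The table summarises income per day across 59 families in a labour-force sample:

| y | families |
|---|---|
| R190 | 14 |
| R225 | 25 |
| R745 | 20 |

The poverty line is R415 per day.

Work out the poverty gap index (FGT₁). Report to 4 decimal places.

Incomes under z: 14×R190, 25×R225 (q = 39 of N = 59).
Gap ratios (z−y)/z: (415−190)/415 = 0.5422 (×14); (415−225)/415 = 0.4578 (×25).
Sum of shortfalls = 19.036145; P₁ averages over all N: 19.036145 / 59 = 0.3226.

0.3226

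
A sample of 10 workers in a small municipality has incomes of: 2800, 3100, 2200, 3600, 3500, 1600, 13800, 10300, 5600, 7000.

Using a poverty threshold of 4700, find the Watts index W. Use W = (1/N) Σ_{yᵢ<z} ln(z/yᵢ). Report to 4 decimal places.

Incomes under z: 1600, 2200, 2800, 3100, 3500, 3600 (q = 6 of N = 10).
Log gaps: ln(4700/1600) = 1.0776; ln(4700/2200) = 0.7591; ln(4700/2800) = 0.5179; ln(4700/3100) = 0.4162; ln(4700/3500) = 0.2948; ln(4700/3600) = 0.2666.
W = 3.332196 / 10 = 0.3332.

0.3332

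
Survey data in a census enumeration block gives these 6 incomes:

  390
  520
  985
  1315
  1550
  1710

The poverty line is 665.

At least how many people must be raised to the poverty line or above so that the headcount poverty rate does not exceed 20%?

1

Currently q = 2 of N = 6 are below the line (H = 0.333).
A headcount ratio of at most 20% allows at most ⌊0.20 × 6⌋ = 1 poor people.
So at least 2 − 1 = 1 must be lifted.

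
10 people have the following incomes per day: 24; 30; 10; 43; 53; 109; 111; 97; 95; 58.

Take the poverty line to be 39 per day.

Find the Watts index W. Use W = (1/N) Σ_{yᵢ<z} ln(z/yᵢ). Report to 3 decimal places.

0.211

Incomes under z: 10, 24, 30 (q = 3 of N = 10).
ln(z/y) terms: ln(39/10) = 1.3610; ln(39/24) = 0.4855; ln(39/30) = 0.2624.
W = 2.108849 / 10 = 0.211.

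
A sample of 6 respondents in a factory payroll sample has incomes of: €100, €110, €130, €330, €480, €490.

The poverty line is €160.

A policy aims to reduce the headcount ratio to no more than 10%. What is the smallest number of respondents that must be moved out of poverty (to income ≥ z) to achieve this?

Currently q = 3 of N = 6 are below the line (H = 0.500).
A headcount ratio of at most 10% allows at most ⌊0.10 × 6⌋ = 0 poor respondents.
So at least 3 − 0 = 3 must be lifted.

3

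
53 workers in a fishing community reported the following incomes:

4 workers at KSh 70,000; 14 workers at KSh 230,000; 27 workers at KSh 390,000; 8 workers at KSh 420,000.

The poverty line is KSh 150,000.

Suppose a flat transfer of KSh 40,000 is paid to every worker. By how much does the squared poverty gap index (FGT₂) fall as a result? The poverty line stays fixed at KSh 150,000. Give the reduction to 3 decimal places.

Before: below the line — 4×KSh 70,000; squared poverty gap index (FGT₂) = 0.02147.
After the KSh 40,000 transfer: below the line — 4×KSh 110,000; squared poverty gap index (FGT₂) = 0.00537.
Reduction = 0.02147 − 0.00537 = 0.016.

0.016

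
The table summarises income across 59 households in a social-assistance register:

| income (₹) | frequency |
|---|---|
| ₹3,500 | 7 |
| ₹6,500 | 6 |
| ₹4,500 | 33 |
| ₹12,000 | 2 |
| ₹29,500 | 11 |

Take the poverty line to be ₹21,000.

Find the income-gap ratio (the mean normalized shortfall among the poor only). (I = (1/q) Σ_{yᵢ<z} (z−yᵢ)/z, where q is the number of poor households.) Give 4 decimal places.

0.7659

Poor units: 7×₹3,500, 33×₹4,500, 6×₹6,500, 2×₹12,000 (q = 48 of N = 59).
Shortfall ratios (z−y)/z: 0.8333 (×7), 0.7857 (×33), 0.6905 (×6), 0.4286 (×2); sum = 36.761905.
I averages over the q = 48 poor units only: 36.761905 / 48 = 0.7659.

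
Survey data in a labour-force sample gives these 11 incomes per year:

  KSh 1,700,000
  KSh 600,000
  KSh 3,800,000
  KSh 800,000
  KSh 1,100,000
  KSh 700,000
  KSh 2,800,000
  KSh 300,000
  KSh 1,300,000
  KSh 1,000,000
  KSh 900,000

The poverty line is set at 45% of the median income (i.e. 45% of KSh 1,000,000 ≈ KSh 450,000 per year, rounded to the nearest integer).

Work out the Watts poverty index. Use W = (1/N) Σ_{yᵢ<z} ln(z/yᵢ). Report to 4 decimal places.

Incomes under z: KSh 300,000 (q = 1 of N = 11).
Log gaps: ln(450000/300000) = 0.4055.
W = 0.405465 / 11 = 0.0369.

0.0369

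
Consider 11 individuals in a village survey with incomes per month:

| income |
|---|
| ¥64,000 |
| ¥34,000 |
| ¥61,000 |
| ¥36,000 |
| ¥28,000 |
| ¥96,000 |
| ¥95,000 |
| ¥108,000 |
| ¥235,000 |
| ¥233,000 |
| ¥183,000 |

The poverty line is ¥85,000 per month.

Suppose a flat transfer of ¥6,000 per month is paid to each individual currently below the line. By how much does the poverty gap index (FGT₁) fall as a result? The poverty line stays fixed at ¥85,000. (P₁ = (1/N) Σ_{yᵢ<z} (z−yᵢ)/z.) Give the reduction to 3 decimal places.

Before: below the line — ¥28,000, ¥34,000, ¥36,000, ¥61,000, ¥64,000; poverty gap index (FGT₁) = 0.21604.
After the ¥6,000 transfer: below the line — ¥34,000, ¥40,000, ¥42,000, ¥67,000, ¥70,000; poverty gap index (FGT₁) = 0.18396.
Reduction = 0.21604 − 0.18396 = 0.032.

0.032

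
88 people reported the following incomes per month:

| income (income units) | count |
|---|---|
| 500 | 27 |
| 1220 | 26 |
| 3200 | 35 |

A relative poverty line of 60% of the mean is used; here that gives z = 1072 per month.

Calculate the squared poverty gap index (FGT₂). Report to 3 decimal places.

0.087

Below the line: 27×500 (q = 27 of N = 88).
Shortfall ratios: (1072−500)/1072 = 0.5336 (×27).
Squared: 0.2847 (×27).
Sum = 7.687166; P₂ = 7.687166 / 88 = 0.087.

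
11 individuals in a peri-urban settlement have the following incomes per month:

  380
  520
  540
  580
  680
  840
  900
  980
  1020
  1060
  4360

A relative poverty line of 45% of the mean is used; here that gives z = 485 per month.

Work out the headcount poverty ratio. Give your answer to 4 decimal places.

1 of the 11 individuals have income below 485.
H = 1/11 = 0.0909.

0.0909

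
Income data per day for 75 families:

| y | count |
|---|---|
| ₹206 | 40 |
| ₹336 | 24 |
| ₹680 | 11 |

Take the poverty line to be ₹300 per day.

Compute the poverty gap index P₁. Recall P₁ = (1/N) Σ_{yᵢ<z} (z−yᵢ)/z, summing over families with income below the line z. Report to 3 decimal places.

Below the line: 40×₹206 (q = 40 of N = 75).
Relative gaps: (300−206)/300 = 0.3133 (×40).
Sum of shortfalls = 12.533333; P₁ averages over all N: 12.533333 / 75 = 0.167.

0.167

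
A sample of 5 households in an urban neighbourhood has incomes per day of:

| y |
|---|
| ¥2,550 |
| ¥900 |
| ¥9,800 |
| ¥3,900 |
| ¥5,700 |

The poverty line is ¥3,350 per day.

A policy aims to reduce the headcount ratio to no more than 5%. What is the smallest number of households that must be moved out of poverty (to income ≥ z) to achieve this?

2

2 of the 5 households are poor, so H = 2/5 = 0.400.
A headcount ratio of at most 5% allows at most ⌊0.05 × 5⌋ = 0 poor households.
So at least 2 − 0 = 2 must be lifted.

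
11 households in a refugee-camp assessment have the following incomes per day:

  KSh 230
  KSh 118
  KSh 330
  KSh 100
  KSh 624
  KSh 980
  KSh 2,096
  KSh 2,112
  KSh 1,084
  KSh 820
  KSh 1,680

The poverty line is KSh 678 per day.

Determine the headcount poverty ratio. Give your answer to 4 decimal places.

5 of the 11 households have income below KSh 678.
H = 5/11 = 0.4545.

0.4545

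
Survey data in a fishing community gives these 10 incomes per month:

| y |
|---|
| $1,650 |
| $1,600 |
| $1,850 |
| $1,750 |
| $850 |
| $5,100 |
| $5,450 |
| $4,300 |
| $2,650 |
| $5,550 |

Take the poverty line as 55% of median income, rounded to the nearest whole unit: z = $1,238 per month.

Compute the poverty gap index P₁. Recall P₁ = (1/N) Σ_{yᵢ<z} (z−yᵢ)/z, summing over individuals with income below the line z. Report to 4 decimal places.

Below the line: $850 (q = 1 of N = 10).
Gap ratios (z−y)/z: (1238−850)/1238 = 0.3134.
Sum of shortfalls = 0.313409; P₁ averages over all N: 0.313409 / 10 = 0.0313.

0.0313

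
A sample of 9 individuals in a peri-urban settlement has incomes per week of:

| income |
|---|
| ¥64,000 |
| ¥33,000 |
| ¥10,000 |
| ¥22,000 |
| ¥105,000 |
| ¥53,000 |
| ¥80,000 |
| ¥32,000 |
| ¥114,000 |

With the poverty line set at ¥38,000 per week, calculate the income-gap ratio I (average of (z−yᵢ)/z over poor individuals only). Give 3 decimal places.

0.362

Poor units: ¥10,000, ¥22,000, ¥32,000, ¥33,000 (q = 4 of N = 9).
Shortfall ratios (z−y)/z: 0.7368, 0.4211, 0.1579, 0.1316; sum = 1.447368.
The income-gap ratio divides by q (the poor only): 1.447368 / 4 = 0.362.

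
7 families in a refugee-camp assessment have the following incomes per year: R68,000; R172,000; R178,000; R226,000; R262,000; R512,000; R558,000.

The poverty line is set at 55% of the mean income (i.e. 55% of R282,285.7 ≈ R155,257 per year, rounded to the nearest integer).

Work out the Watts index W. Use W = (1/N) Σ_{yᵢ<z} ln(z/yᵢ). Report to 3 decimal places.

Incomes under z: R68,000 (q = 1 of N = 7).
ln(z/y) terms: ln(155257/68000) = 0.8256.
W = 0.825574 / 7 = 0.118.

0.118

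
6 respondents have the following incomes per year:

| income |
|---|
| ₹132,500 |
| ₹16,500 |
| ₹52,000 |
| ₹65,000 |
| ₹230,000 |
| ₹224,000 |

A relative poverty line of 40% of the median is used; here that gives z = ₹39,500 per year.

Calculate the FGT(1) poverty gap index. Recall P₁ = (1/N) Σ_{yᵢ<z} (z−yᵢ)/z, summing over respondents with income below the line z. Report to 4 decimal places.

0.0970

Below the line: ₹16,500 (q = 1 of N = 6).
Shortfall ratios: (39500−16500)/39500 = 0.5823.
Σ = 0.582278. Dividing by the full population N = 6 gives P₁ = 0.0970.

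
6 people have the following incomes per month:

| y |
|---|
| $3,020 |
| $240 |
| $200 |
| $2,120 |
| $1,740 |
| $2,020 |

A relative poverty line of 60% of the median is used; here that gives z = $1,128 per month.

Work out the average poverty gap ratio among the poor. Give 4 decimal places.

Below the line: $200, $240 (q = 2 of N = 6).
Shortfall ratios (z−y)/z: 0.8227, 0.7872; sum = 1.609929.
The income-gap ratio divides by q (the poor only): 1.609929 / 2 = 0.8050.

0.8050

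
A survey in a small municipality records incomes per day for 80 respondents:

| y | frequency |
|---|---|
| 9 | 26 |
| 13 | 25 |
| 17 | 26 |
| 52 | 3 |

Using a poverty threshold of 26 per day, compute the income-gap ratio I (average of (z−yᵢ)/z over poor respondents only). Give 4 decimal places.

Below the line: 26×9, 25×13, 26×17 (q = 77 of N = 80).
Relative gaps: 0.6538 (×26), 0.5000 (×25), 0.3462 (×26); sum = 38.500000.
The income-gap ratio divides by q (the poor only): 38.500000 / 77 = 0.5000.

0.5000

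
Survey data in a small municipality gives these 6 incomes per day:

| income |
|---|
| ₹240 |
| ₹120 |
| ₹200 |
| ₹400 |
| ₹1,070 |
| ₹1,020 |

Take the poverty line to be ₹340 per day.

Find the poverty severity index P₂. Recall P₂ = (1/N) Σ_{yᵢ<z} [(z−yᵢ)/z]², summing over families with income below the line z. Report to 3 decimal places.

0.112

Poor units: ₹120, ₹200, ₹240 (q = 3 of N = 6).
Relative gaps: (340−120)/340 = 0.6471; (340−200)/340 = 0.4118; (340−240)/340 = 0.2941.
Squared: 0.4187; 0.1696; 0.0865.
Sum = 0.674740; P₂ = 0.674740 / 6 = 0.112.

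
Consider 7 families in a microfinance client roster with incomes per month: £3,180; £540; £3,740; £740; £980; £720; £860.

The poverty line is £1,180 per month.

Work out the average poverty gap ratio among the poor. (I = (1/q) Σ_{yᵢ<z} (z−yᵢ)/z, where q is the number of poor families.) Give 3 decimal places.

0.349

Below z: £540, £720, £740, £860, £980 (q = 5 of N = 7).
Shortfall ratios (z−y)/z: 0.5424, 0.3898, 0.3729, 0.2712, 0.1695; sum = 1.745763.
The income-gap ratio divides by q (the poor only): 1.745763 / 5 = 0.349.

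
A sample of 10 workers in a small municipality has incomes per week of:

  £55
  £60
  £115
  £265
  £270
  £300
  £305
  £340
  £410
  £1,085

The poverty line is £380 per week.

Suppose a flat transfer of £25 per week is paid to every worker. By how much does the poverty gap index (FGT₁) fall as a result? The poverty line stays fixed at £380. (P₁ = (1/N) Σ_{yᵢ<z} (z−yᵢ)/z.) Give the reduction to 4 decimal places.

Before: below the line — £55, £60, £115, £265, £270, £300, £305, £340; poverty gap index (FGT₁) = 0.350000.
After the £25 transfer: below the line — £80, £85, £140, £290, £295, £325, £330, £365; poverty gap index (FGT₁) = 0.297368.
Reduction = 0.350000 − 0.297368 = 0.0526.

0.0526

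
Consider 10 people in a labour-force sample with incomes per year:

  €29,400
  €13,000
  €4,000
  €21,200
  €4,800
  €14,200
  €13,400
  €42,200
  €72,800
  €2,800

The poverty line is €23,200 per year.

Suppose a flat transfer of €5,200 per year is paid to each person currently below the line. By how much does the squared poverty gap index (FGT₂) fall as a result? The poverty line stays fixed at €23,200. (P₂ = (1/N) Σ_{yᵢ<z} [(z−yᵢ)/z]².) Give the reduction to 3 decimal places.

0.139

Before: below the line — €2,800, €4,000, €4,800, €13,000, €13,400, €14,200, €21,200; squared poverty gap index (FGT₂) = 0.26168.
After the €5,200 transfer: below the line — €8,000, €9,200, €10,000, €18,200, €18,600, €19,400; squared poverty gap index (FGT₂) = 0.12297.
Reduction = 0.26168 − 0.12297 = 0.139.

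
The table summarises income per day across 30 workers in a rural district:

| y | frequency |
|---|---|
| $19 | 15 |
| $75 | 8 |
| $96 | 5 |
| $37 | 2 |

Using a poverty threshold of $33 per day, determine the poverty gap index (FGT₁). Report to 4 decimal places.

0.2121

Poor units: 15×$19 (q = 15 of N = 30).
Gap ratios (z−y)/z: (33−19)/33 = 0.4242 (×15).
Σ = 6.363636. Dividing by the full population N = 30 gives P₁ = 0.2121.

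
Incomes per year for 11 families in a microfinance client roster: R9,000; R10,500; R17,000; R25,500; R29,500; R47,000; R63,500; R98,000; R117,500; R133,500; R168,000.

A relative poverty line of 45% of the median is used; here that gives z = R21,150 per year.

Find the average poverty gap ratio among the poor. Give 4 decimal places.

Incomes under z: R9,000, R10,500, R17,000 (q = 3 of N = 11).
Shortfall ratios (z−y)/z: 0.5745, 0.5035, 0.1962; sum = 1.274232.
I averages over the q = 3 poor units only: 1.274232 / 3 = 0.4247.

0.4247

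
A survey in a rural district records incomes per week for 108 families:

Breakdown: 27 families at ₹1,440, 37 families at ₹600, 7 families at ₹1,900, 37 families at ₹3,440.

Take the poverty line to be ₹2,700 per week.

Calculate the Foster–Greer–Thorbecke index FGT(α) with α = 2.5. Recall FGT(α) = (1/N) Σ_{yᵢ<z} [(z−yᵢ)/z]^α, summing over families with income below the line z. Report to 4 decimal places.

0.2231

Below z: 37×₹600, 27×₹1,440, 7×₹1,900 (q = 71 of N = 108).
Relative gaps: (2700−600)/2700 = 0.7778 (×37); (2700−1440)/2700 = 0.4667 (×27); (2700−1900)/2700 = 0.2963 (×7).
Raised to α = 2.5: 0.53351 (×37); 0.14877 (×27); 0.04779 (×7).
Sum = 24.091018; FGT(2.5) = 24.091018 / 108 = 0.2231.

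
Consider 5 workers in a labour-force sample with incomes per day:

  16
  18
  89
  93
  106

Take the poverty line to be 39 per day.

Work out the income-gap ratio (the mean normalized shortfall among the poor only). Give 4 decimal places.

Below z: 16, 18 (q = 2 of N = 5).
Shortfall ratios (z−y)/z: 0.5897, 0.5385; sum = 1.128205.
The income-gap ratio divides by q (the poor only): 1.128205 / 2 = 0.5641.

0.5641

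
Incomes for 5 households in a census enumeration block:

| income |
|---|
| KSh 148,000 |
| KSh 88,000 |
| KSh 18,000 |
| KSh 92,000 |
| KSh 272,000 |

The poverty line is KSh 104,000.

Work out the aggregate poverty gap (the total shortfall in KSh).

KSh 114,000

Below the line: KSh 18,000, KSh 88,000, KSh 92,000 (q = 3 of N = 5).
Individual gaps: 104000−18000 = 86000; 104000−88000 = 16000; 104000−92000 = 12000.
Aggregate gap = KSh 114,000.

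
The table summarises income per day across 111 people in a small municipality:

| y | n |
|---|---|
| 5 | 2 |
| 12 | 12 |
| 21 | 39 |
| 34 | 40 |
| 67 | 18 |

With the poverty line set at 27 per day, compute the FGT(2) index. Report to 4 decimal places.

Incomes under z: 2×5, 12×12, 39×21 (q = 53 of N = 111).
Gap ratios (z−y)/z: (27−5)/27 = 0.8148 (×2); (27−12)/27 = 0.5556 (×12); (27−21)/27 = 0.2222 (×39).
Squared: 0.6639 (×2); 0.3086 (×12); 0.0494 (×39).
Sum = 6.957476; P₂ = 6.957476 / 111 = 0.0627.

0.0627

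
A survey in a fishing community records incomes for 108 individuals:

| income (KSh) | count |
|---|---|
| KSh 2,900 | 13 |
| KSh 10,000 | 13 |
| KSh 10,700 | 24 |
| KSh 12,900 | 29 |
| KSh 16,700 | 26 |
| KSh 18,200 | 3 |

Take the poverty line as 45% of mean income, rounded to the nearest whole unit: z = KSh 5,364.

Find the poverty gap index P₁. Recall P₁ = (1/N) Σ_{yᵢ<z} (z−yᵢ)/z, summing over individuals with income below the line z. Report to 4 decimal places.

Below z: 13×KSh 2,900 (q = 13 of N = 108).
Normalized shortfalls: (5364−2900)/5364 = 0.4594 (×13).
Sum of shortfalls = 5.971663; P₁ averages over all N: 5.971663 / 108 = 0.0553.

0.0553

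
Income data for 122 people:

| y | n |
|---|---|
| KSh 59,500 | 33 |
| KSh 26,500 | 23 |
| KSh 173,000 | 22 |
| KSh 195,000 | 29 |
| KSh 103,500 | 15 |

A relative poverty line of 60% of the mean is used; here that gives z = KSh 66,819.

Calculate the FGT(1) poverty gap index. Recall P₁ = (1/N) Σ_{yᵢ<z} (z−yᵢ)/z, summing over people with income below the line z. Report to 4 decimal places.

Poor units: 23×KSh 26,500, 33×KSh 59,500 (q = 56 of N = 122).
Shortfall ratios: (66819−26500)/66819 = 0.6034 (×23); (66819−59500)/66819 = 0.1095 (×33).
Sum of shortfalls = 17.492989; P₁ averages over all N: 17.492989 / 122 = 0.1434.

0.1434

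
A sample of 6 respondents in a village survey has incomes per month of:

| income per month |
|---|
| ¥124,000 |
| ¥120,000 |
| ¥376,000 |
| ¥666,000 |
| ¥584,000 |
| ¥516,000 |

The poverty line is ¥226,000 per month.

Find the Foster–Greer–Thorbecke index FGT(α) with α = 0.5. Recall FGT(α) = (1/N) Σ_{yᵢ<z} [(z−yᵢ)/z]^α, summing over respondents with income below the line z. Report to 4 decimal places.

0.2261

Below z: ¥120,000, ¥124,000 (q = 2 of N = 6).
Normalized shortfalls: (226000−120000)/226000 = 0.4690; (226000−124000)/226000 = 0.4513.
Raised to α = 0.5: 0.68486; 0.67181.
Sum = 1.356664; FGT(0.5) = 1.356664 / 6 = 0.2261.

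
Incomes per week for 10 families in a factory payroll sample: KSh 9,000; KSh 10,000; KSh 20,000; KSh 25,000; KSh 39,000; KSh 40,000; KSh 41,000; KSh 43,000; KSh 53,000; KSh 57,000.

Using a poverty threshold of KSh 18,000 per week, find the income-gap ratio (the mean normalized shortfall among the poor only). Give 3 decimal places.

0.472

Incomes under z: KSh 9,000, KSh 10,000 (q = 2 of N = 10).
Relative gaps: 0.5000, 0.4444; sum = 0.944444.
I averages over the q = 2 poor units only: 0.944444 / 2 = 0.472.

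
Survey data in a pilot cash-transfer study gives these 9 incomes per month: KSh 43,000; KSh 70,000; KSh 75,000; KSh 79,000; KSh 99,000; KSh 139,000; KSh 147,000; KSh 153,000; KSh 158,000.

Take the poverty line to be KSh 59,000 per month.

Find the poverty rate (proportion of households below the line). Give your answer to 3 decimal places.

1 of the 9 households have income below KSh 59,000.
H = 1/9 = 0.111.

0.111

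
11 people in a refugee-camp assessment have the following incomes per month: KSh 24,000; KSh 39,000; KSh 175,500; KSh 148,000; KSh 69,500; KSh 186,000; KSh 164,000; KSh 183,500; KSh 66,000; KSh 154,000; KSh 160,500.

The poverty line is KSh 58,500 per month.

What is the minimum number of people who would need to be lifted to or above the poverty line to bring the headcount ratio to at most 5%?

2 of the 11 people are poor, so H = 2/11 = 0.182.
A headcount ratio of at most 5% allows at most ⌊0.05 × 11⌋ = 0 poor people.
So at least 2 − 0 = 2 must be lifted.

2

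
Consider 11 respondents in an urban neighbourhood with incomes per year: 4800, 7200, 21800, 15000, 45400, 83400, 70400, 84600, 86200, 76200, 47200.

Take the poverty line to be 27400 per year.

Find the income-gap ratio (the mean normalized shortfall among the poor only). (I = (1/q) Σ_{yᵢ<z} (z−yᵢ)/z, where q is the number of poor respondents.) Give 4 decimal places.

Below z: 4800, 7200, 15000, 21800 (q = 4 of N = 11).
Shortfall ratios (z−y)/z: 0.8248, 0.7372, 0.4526, 0.2044; sum = 2.218978.
The income-gap ratio divides by q (the poor only): 2.218978 / 4 = 0.5547.

0.5547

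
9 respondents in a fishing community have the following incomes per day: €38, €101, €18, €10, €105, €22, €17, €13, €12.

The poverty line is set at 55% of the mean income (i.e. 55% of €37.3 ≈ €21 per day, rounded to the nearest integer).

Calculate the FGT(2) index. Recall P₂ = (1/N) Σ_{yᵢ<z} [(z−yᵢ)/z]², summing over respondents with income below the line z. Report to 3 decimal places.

Below the line: €10, €12, €13, €17, €18 (q = 5 of N = 9).
Shortfall ratios: (21−10)/21 = 0.5238; (21−12)/21 = 0.4286; (21−13)/21 = 0.3810; (21−17)/21 = 0.1905; (21−18)/21 = 0.1429.
Squared: 0.2744; 0.1837; 0.1451; 0.0363; 0.0204.
Sum = 0.659864; P₂ = 0.659864 / 9 = 0.073.

0.073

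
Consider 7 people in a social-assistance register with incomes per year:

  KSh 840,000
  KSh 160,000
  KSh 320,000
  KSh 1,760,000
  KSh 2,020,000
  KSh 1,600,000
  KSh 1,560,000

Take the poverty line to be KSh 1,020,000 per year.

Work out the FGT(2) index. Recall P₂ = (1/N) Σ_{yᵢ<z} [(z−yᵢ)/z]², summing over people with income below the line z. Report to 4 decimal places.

0.1733

Below the line: KSh 160,000, KSh 320,000, KSh 840,000 (q = 3 of N = 7).
Shortfall ratios: (1020000−160000)/1020000 = 0.8431; (1020000−320000)/1020000 = 0.6863; (1020000−840000)/1020000 = 0.1765.
Squared: 0.7109; 0.4710; 0.0311.
Sum = 1.212995; P₂ = 1.212995 / 7 = 0.1733.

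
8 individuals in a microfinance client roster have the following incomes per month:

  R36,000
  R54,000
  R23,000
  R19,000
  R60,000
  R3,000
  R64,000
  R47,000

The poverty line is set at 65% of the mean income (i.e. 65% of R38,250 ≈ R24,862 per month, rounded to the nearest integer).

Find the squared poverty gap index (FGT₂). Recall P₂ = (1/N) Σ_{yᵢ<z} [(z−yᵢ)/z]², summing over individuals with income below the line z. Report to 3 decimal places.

Incomes under z: R3,000, R19,000, R23,000 (q = 3 of N = 8).
Shortfall ratios: (24862−3000)/24862 = 0.8793; (24862−19000)/24862 = 0.2358; (24862−23000)/24862 = 0.0749.
Squared: 0.7732; 0.0556; 0.0056.
Sum = 0.834430; P₂ = 0.834430 / 8 = 0.104.

0.104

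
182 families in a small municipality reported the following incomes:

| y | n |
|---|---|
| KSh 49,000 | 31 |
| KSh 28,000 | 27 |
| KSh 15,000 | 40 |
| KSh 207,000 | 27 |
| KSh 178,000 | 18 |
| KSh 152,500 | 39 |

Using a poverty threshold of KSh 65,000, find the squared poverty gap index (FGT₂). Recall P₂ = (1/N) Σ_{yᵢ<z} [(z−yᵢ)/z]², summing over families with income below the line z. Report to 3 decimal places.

0.188

Incomes under z: 40×KSh 15,000, 27×KSh 28,000, 31×KSh 49,000 (q = 98 of N = 182).
Gap ratios (z−y)/z: (65000−15000)/65000 = 0.7692 (×40); (65000−28000)/65000 = 0.5692 (×27); (65000−49000)/65000 = 0.2462 (×31).
Squared: 0.5917 (×40); 0.3240 (×27); 0.0606 (×31).
Sum = 34.295621; P₂ = 34.295621 / 182 = 0.188.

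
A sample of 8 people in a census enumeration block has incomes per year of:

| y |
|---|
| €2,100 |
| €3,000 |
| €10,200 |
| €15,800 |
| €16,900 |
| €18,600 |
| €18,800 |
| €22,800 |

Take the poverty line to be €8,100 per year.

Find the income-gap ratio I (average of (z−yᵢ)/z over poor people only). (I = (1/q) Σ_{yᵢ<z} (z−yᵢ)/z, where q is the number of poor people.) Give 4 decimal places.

Poor units: €2,100, €3,000 (q = 2 of N = 8).
Shortfall ratios (z−y)/z: 0.7407, 0.6296; sum = 1.370370.
I averages over the q = 2 poor units only: 1.370370 / 2 = 0.6852.

0.6852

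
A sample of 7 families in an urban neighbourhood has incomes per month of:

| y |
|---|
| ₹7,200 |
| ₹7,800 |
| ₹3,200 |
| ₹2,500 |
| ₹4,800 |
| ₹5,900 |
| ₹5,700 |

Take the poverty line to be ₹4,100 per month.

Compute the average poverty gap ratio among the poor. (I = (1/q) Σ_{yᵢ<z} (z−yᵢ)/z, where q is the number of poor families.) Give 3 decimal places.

Below z: ₹2,500, ₹3,200 (q = 2 of N = 7).
Shortfall ratios (z−y)/z: 0.3902, 0.2195; sum = 0.609756.
I averages over the q = 2 poor units only: 0.609756 / 2 = 0.305.

0.305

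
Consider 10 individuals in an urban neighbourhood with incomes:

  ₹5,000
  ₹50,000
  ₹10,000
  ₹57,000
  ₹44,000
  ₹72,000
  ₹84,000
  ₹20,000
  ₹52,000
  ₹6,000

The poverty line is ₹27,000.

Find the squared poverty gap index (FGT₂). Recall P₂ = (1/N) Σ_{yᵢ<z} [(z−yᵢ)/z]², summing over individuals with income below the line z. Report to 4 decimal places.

0.1733

Below the line: ₹5,000, ₹6,000, ₹10,000, ₹20,000 (q = 4 of N = 10).
Gap ratios (z−y)/z: (27000−5000)/27000 = 0.8148; (27000−6000)/27000 = 0.7778; (27000−10000)/27000 = 0.6296; (27000−20000)/27000 = 0.2593.
Squared: 0.6639; 0.6049; 0.3964; 0.0672.
Sum = 1.732510; P₂ = 1.732510 / 10 = 0.1733.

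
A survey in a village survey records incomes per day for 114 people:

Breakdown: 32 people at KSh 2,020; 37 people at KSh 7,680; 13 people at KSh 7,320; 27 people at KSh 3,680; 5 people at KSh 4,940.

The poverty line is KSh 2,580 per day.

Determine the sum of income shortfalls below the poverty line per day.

Below z: 32×KSh 2,020 (q = 32 of N = 114).
Individual gaps: 32×(2580−2020) = 17920.
Aggregate gap = KSh 17,920.

KSh 17,920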